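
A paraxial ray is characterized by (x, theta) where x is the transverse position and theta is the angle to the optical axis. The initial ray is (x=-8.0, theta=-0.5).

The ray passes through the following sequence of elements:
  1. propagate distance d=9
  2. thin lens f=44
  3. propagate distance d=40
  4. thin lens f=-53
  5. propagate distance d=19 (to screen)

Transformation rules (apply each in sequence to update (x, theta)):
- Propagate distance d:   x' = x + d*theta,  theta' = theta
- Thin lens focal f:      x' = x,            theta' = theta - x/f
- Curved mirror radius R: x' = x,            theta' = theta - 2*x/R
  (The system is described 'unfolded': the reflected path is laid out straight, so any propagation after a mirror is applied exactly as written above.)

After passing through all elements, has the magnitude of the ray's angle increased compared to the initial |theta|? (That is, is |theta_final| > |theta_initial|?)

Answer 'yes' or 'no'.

Answer: yes

Derivation:
Initial: x=-8.0000 theta=-0.5000
After 1 (propagate distance d=9): x=-12.5000 theta=-0.5000
After 2 (thin lens f=44): x=-12.5000 theta=-19/88 (≈-0.2159)
After 3 (propagate distance d=40): x=-465/22 (≈-21.1364) theta=-19/88 (≈-0.2159)
After 4 (thin lens f=-53): x=-465/22 (≈-21.1364) theta=-2867/4664 (≈-0.6147)
After 5 (propagate distance d=19 (to screen)): x=-153053/4664 (≈-32.8158) theta=-2867/4664 (≈-0.6147)
|theta_initial|=0.5000 |theta_final|=2867/4664 (≈0.6147) -> increased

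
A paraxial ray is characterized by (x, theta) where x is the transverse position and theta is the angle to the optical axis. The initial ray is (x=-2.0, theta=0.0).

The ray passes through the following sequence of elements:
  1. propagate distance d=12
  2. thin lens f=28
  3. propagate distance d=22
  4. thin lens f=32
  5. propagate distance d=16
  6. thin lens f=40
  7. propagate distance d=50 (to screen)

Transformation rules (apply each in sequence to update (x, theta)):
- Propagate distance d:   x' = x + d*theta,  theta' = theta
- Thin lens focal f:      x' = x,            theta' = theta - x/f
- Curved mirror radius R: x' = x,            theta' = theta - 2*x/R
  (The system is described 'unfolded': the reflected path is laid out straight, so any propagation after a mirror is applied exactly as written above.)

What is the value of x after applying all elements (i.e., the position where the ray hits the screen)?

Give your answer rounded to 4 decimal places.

Initial: x=-2.0000 theta=0.0000
After 1 (propagate distance d=12): x=-2.0000 theta=0.0000
After 2 (thin lens f=28): x=-2.0000 theta=1/14 (≈0.0714)
After 3 (propagate distance d=22): x=-3/7 (≈-0.4286) theta=1/14 (≈0.0714)
After 4 (thin lens f=32): x=-3/7 (≈-0.4286) theta=19/224 (≈0.0848)
After 5 (propagate distance d=16): x=13/14 (≈0.9286) theta=19/224 (≈0.0848)
After 6 (thin lens f=40): x=13/14 (≈0.9286) theta=69/1120 (≈0.0616)
After 7 (propagate distance d=50 (to screen)): x=449/112 (≈4.0089) theta=69/1120 (≈0.0616)
Rounded to 4 decimal places: x = 4.0089

Answer: 4.0089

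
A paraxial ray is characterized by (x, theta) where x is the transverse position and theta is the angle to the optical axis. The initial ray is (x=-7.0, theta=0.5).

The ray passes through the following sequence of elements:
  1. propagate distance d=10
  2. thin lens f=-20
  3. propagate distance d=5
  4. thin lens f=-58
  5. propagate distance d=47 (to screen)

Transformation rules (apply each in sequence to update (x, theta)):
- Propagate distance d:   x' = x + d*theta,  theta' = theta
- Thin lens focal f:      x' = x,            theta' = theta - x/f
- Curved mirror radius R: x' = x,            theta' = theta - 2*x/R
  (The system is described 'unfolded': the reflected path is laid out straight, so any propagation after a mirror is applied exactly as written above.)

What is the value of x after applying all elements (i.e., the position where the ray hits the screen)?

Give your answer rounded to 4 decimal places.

Initial: x=-7.0000 theta=0.5000
After 1 (propagate distance d=10): x=-2.0000 theta=0.5000
After 2 (thin lens f=-20): x=-2.0000 theta=0.4000
After 3 (propagate distance d=5): x=0.0000 theta=0.4000
After 4 (thin lens f=-58): x=0.0000 theta=0.4000
After 5 (propagate distance d=47 (to screen)): x=18.8000 theta=0.4000
Rounded to 4 decimal places: x = 18.8000

Answer: 18.8000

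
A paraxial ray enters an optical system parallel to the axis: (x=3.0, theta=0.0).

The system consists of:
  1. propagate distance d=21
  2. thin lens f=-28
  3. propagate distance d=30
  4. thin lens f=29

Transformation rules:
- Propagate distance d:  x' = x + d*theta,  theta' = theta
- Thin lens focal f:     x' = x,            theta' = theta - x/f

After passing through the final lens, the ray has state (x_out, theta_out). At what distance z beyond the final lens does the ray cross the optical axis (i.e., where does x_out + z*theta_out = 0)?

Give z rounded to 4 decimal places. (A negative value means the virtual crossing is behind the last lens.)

Initial: x=3.0000 theta=0.0000
After 1 (propagate distance d=21): x=3.0000 theta=0.0000
After 2 (thin lens f=-28): x=3.0000 theta=3/28 (≈0.1071)
After 3 (propagate distance d=30): x=87/14 (≈6.2143) theta=3/28 (≈0.1071)
After 4 (thin lens f=29): x=87/14 (≈6.2143) theta=-3/28 (≈-0.1071)
z_focus = -x_out/theta_out = -(87/14)/(-3/28) = 58.0000
Rounded to 4 decimal places: z = 58.0000

Answer: 58.0000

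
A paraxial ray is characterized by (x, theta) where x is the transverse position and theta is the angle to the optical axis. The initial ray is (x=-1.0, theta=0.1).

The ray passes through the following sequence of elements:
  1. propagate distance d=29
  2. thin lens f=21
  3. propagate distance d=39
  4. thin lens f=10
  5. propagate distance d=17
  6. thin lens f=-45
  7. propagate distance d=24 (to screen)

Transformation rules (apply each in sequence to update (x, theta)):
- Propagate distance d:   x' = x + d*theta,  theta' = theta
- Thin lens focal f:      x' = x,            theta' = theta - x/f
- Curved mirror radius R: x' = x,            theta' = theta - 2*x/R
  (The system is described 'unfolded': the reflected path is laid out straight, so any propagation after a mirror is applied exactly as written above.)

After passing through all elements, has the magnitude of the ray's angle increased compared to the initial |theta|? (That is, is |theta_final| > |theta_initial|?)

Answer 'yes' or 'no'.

Answer: yes

Derivation:
Initial: x=-1.0000 theta=0.1000
After 1 (propagate distance d=29): x=1.9000 theta=0.1000
After 2 (thin lens f=21): x=1.9000 theta=1/105 (≈0.0095)
After 3 (propagate distance d=39): x=159/70 (≈2.2714) theta=1/105 (≈0.0095)
After 4 (thin lens f=10): x=159/70 (≈2.2714) theta=-457/2100 (≈-0.2176)
After 5 (propagate distance d=17): x=-2999/2100 (≈-1.4281) theta=-457/2100 (≈-0.2176)
After 6 (thin lens f=-45): x=-2999/2100 (≈-1.4281) theta=-5891/23625 (≈-0.2494)
After 7 (propagate distance d=24 (to screen)): x=-233497/31500 (≈-7.4126) theta=-5891/23625 (≈-0.2494)
|theta_initial|=0.1000 |theta_final|=5891/23625 (≈0.2494) -> increased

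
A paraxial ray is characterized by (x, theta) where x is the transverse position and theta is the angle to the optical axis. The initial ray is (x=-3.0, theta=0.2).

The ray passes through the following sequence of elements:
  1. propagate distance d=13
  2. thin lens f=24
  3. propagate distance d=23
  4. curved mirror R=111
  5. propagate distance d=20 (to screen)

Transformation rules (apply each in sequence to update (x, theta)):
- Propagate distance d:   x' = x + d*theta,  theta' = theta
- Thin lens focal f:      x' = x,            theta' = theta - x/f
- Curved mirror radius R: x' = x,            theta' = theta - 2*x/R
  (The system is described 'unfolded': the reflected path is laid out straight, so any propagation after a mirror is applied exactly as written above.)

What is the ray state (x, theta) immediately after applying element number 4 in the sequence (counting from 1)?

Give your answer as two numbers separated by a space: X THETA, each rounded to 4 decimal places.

Answer: 4.5833 0.1341

Derivation:
Initial: x=-3.0000 theta=0.2000
After 1 (propagate distance d=13): x=-0.4000 theta=0.2000
After 2 (thin lens f=24): x=-0.4000 theta=13/60 (≈0.2167)
After 3 (propagate distance d=23): x=55/12 (≈4.5833) theta=13/60 (≈0.2167)
After 4 (curved mirror R=111): x=55/12 (≈4.5833) theta=893/6660 (≈0.1341)
Rounded to 4 decimal places: x = 4.5833, theta = 0.1341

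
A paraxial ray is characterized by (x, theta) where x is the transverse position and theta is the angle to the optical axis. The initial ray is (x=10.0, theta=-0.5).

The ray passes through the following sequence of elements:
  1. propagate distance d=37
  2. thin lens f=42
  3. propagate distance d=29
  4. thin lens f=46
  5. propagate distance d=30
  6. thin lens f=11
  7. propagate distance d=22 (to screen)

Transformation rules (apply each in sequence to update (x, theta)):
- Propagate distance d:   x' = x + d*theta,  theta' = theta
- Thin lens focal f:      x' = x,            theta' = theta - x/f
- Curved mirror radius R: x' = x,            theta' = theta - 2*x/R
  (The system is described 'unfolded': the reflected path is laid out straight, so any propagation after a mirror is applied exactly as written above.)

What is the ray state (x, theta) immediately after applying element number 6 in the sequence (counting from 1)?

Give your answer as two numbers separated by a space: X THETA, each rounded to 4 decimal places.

Answer: -14.8872 1.4282

Derivation:
Initial: x=10.0000 theta=-0.5000
After 1 (propagate distance d=37): x=-8.5000 theta=-0.5000
After 2 (thin lens f=42): x=-8.5000 theta=-25/84 (≈-0.2976)
After 3 (propagate distance d=29): x=-1439/84 (≈-17.1310) theta=-25/84 (≈-0.2976)
After 4 (thin lens f=46): x=-1439/84 (≈-17.1310) theta=289/3864 (≈0.0748)
After 5 (propagate distance d=30): x=-14381/966 (≈-14.8872) theta=289/3864 (≈0.0748)
After 6 (thin lens f=11): x=-14381/966 (≈-14.8872) theta=60703/42504 (≈1.4282)
Rounded to 4 decimal places: x = -14.8872, theta = 1.4282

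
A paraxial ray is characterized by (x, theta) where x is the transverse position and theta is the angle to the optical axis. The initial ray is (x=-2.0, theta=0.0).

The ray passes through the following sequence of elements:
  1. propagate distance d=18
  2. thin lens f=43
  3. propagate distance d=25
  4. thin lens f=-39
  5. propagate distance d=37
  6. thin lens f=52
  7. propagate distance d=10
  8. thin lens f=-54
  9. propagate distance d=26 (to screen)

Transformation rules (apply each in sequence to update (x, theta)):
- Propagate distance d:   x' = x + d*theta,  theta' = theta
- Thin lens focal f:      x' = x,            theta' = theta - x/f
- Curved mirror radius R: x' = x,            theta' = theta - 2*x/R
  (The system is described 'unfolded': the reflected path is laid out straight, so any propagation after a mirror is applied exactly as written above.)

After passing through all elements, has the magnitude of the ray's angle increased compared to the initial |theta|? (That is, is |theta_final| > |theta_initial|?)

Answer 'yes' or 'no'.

Answer: yes

Derivation:
Initial: x=-2.0000 theta=0.0000
After 1 (propagate distance d=18): x=-2.0000 theta=0.0000
After 2 (thin lens f=43): x=-2.0000 theta=2/43 (≈0.0465)
After 3 (propagate distance d=25): x=-36/43 (≈-0.8372) theta=2/43 (≈0.0465)
After 4 (thin lens f=-39): x=-36/43 (≈-0.8372) theta=14/559 (≈0.0250)
After 5 (propagate distance d=37): x=50/559 (≈0.0894) theta=14/559 (≈0.0250)
After 6 (thin lens f=52): x=50/559 (≈0.0894) theta=339/14534 (≈0.0233)
After 7 (propagate distance d=10): x=2345/7267 (≈0.3227) theta=339/14534 (≈0.0233)
After 8 (thin lens f=-54): x=2345/7267 (≈0.3227) theta=5749/196209 (≈0.0293)
After 9 (propagate distance d=26 (to screen)): x=212789/196209 (≈1.0845) theta=5749/196209 (≈0.0293)
|theta_initial|=0.0000 |theta_final|=5749/196209 (≈0.0293) -> increased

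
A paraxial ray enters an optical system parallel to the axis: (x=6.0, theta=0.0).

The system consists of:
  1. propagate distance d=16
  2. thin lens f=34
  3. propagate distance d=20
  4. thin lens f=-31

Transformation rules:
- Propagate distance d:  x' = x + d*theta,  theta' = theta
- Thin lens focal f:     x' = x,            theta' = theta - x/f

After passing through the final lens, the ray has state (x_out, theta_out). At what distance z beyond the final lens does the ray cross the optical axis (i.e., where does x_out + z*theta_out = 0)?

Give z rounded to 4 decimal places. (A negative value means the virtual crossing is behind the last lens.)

Initial: x=6.0000 theta=0.0000
After 1 (propagate distance d=16): x=6.0000 theta=0.0000
After 2 (thin lens f=34): x=6.0000 theta=-3/17 (≈-0.1765)
After 3 (propagate distance d=20): x=42/17 (≈2.4706) theta=-3/17 (≈-0.1765)
After 4 (thin lens f=-31): x=42/17 (≈2.4706) theta=-3/31 (≈-0.0968)
z_focus = -x_out/theta_out = -(42/17)/(-3/31) = 434/17 ≈ 25.5294
Rounded to 4 decimal places: z = 25.5294

Answer: 25.5294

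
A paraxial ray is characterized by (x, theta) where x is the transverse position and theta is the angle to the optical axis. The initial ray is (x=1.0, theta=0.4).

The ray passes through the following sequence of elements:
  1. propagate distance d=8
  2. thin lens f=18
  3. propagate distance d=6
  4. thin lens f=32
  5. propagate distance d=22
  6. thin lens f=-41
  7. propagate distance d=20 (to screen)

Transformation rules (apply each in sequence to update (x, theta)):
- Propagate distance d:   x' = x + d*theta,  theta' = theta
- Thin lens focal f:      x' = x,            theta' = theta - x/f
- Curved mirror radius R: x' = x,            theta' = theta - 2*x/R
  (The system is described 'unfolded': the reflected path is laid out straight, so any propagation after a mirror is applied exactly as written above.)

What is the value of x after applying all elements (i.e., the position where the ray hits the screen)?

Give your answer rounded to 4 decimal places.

Initial: x=1.0000 theta=0.4000
After 1 (propagate distance d=8): x=4.2000 theta=0.4000
After 2 (thin lens f=18): x=4.2000 theta=1/6 (≈0.1667)
After 3 (propagate distance d=6): x=5.2000 theta=1/6 (≈0.1667)
After 4 (thin lens f=32): x=5.2000 theta=1/240 (≈0.0042)
After 5 (propagate distance d=22): x=127/24 (≈5.2917) theta=1/240 (≈0.0042)
After 6 (thin lens f=-41): x=127/24 (≈5.2917) theta=437/3280 (≈0.1332)
After 7 (propagate distance d=20 (to screen)): x=7829/984 (≈7.9563) theta=437/3280 (≈0.1332)
Rounded to 4 decimal places: x = 7.9563

Answer: 7.9563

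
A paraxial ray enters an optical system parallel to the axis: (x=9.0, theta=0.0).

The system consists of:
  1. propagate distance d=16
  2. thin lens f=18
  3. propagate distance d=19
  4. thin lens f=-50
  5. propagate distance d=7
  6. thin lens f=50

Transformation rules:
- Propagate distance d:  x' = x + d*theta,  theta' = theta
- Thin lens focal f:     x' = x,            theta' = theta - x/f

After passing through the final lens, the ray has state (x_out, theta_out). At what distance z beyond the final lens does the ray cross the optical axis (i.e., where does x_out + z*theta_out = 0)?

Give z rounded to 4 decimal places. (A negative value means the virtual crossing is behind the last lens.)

Initial: x=9.0000 theta=0.0000
After 1 (propagate distance d=16): x=9.0000 theta=0.0000
After 2 (thin lens f=18): x=9.0000 theta=-0.5000
After 3 (propagate distance d=19): x=-0.5000 theta=-0.5000
After 4 (thin lens f=-50): x=-0.5000 theta=-0.5100
After 5 (propagate distance d=7): x=-4.0700 theta=-0.5100
After 6 (thin lens f=50): x=-4.0700 theta=-0.4286
z_focus = -x_out/theta_out = -(-4.0700)/(-0.4286) = -20350/2143 ≈ -9.4960
Rounded to 4 decimal places: z = -9.4960

Answer: -9.4960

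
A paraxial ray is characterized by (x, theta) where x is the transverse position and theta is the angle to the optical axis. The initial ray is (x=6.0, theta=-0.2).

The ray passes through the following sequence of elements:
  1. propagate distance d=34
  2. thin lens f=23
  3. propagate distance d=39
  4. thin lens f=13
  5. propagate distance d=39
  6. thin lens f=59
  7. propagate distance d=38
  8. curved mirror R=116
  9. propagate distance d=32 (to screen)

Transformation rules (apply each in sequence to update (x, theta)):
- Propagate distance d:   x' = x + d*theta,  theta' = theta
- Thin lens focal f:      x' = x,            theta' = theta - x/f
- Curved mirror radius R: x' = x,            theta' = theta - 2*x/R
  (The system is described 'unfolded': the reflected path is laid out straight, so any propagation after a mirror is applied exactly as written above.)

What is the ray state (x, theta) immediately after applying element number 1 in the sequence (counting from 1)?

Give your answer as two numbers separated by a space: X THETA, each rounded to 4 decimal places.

Answer: -0.8000 -0.2000

Derivation:
Initial: x=6.0000 theta=-0.2000
After 1 (propagate distance d=34): x=-0.8000 theta=-0.2000
Rounded to 4 decimal places: x = -0.8000, theta = -0.2000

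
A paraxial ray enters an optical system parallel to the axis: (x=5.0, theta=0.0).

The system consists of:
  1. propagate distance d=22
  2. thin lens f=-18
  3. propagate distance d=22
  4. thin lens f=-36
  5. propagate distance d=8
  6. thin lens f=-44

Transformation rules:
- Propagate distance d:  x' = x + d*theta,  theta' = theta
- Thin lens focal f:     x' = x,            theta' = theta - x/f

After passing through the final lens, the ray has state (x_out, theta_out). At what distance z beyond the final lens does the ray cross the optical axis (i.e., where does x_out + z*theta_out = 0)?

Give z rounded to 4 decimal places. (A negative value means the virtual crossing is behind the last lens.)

Answer: -16.7122

Derivation:
Initial: x=5.0000 theta=0.0000
After 1 (propagate distance d=22): x=5.0000 theta=0.0000
After 2 (thin lens f=-18): x=5.0000 theta=5/18 (≈0.2778)
After 3 (propagate distance d=22): x=100/9 (≈11.1111) theta=5/18 (≈0.2778)
After 4 (thin lens f=-36): x=100/9 (≈11.1111) theta=95/162 (≈0.5864)
After 5 (propagate distance d=8): x=1280/81 (≈15.8025) theta=95/162 (≈0.5864)
After 6 (thin lens f=-44): x=1280/81 (≈15.8025) theta=1685/1782 (≈0.9456)
z_focus = -x_out/theta_out = -(1280/81)/(1685/1782) = -5632/337 ≈ -16.7122
Rounded to 4 decimal places: z = -16.7122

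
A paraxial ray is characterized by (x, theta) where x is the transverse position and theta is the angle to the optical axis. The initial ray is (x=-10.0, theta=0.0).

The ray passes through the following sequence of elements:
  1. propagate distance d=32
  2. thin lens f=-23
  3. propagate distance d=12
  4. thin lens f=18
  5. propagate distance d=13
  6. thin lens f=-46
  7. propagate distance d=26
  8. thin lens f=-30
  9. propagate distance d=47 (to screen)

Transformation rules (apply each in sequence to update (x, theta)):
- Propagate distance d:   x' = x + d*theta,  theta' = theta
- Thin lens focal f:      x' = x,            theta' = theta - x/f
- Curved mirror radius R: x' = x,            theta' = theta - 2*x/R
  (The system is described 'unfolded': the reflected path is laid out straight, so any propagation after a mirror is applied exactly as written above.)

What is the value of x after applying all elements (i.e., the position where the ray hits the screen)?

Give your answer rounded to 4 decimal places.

Initial: x=-10.0000 theta=0.0000
After 1 (propagate distance d=32): x=-10.0000 theta=0.0000
After 2 (thin lens f=-23): x=-10.0000 theta=-10/23 (≈-0.4348)
After 3 (propagate distance d=12): x=-350/23 (≈-15.2174) theta=-10/23 (≈-0.4348)
After 4 (thin lens f=18): x=-350/23 (≈-15.2174) theta=85/207 (≈0.4106)
After 5 (propagate distance d=13): x=-2045/207 (≈-9.8792) theta=85/207 (≈0.4106)
After 6 (thin lens f=-46): x=-2045/207 (≈-9.8792) theta=1865/9522 (≈0.1959)
After 7 (propagate distance d=26): x=-22790/4761 (≈-4.7868) theta=1865/9522 (≈0.1959)
After 8 (thin lens f=-30): x=-22790/4761 (≈-4.7868) theta=1037/28566 (≈0.0363)
After 9 (propagate distance d=47 (to screen)): x=-88001/28566 (≈-3.0806) theta=1037/28566 (≈0.0363)
Rounded to 4 decimal places: x = -3.0806

Answer: -3.0806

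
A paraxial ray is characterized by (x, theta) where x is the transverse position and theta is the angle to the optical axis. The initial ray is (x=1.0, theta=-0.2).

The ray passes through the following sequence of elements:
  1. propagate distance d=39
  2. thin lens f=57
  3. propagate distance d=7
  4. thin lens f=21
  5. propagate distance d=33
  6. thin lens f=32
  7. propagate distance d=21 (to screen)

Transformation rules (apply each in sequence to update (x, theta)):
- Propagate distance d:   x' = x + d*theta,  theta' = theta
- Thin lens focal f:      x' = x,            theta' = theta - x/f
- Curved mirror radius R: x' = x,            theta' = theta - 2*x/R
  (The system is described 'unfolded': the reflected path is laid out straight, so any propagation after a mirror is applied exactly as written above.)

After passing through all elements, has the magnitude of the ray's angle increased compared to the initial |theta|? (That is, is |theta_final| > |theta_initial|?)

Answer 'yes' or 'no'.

Initial: x=1.0000 theta=-0.2000
After 1 (propagate distance d=39): x=-6.8000 theta=-0.2000
After 2 (thin lens f=57): x=-6.8000 theta=-23/285 (≈-0.0807)
After 3 (propagate distance d=7): x=-2099/285 (≈-7.3649) theta=-23/285 (≈-0.0807)
After 4 (thin lens f=21): x=-2099/285 (≈-7.3649) theta=1616/5985 (≈0.2700)
After 5 (propagate distance d=33): x=3083/1995 (≈1.5454) theta=1616/5985 (≈0.2700)
After 6 (thin lens f=32): x=3083/1995 (≈1.5454) theta=42463/191520 (≈0.2217)
After 7 (propagate distance d=21 (to screen)): x=395897/63840 (≈6.2014) theta=42463/191520 (≈0.2217)
|theta_initial|=0.2000 |theta_final|=42463/191520 (≈0.2217) -> increased

Answer: yes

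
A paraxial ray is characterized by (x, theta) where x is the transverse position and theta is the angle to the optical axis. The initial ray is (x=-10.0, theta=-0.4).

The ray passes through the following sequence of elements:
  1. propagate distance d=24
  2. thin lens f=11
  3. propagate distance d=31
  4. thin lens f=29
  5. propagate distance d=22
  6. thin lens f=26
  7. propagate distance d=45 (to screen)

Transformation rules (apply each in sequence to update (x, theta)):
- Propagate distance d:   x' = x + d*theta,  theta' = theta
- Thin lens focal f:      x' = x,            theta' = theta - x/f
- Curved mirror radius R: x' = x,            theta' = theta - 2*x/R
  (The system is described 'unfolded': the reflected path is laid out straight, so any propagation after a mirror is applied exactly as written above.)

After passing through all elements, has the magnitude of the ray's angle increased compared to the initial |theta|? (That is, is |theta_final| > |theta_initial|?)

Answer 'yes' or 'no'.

Initial: x=-10.0000 theta=-0.4000
After 1 (propagate distance d=24): x=-19.6000 theta=-0.4000
After 2 (thin lens f=11): x=-19.6000 theta=76/55 (≈1.3818)
After 3 (propagate distance d=31): x=1278/55 (≈23.2364) theta=76/55 (≈1.3818)
After 4 (thin lens f=29): x=1278/55 (≈23.2364) theta=926/1595 (≈0.5806)
After 5 (propagate distance d=22): x=57434/1595 (≈36.0088) theta=926/1595 (≈0.5806)
After 6 (thin lens f=26): x=57434/1595 (≈36.0088) theta=-1283/1595 (≈-0.8044)
After 7 (propagate distance d=45 (to screen)): x=-301/1595 (≈-0.1887) theta=-1283/1595 (≈-0.8044)
|theta_initial|=0.4000 |theta_final|=1283/1595 (≈0.8044) -> increased

Answer: yes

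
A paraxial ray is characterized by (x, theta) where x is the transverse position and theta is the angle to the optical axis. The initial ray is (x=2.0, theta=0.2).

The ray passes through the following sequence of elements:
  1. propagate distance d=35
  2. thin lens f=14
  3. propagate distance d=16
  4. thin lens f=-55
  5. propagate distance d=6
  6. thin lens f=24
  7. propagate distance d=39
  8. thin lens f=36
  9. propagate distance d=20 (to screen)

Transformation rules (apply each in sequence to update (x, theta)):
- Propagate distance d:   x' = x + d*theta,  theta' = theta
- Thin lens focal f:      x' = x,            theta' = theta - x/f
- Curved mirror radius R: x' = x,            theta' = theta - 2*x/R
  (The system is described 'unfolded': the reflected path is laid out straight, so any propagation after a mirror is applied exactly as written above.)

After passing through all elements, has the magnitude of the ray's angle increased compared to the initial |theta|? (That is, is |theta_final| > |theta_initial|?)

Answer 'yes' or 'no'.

Answer: no

Derivation:
Initial: x=2.0000 theta=0.2000
After 1 (propagate distance d=35): x=9.0000 theta=0.2000
After 2 (thin lens f=14): x=9.0000 theta=-31/70 (≈-0.4429)
After 3 (propagate distance d=16): x=67/35 (≈1.9143) theta=-31/70 (≈-0.4429)
After 4 (thin lens f=-55): x=67/35 (≈1.9143) theta=-1571/3850 (≈-0.4081)
After 5 (propagate distance d=6): x=-1028/1925 (≈-0.5340) theta=-1571/3850 (≈-0.4081)
After 6 (thin lens f=24): x=-1028/1925 (≈-0.5340) theta=-2228/5775 (≈-0.3858)
After 7 (propagate distance d=39): x=-29992/1925 (≈-15.5803) theta=-2228/5775 (≈-0.3858)
After 8 (thin lens f=36): x=-29992/1925 (≈-15.5803) theta=74/1575 (≈0.0470)
After 9 (propagate distance d=20 (to screen)): x=-253648/17325 (≈-14.6406) theta=74/1575 (≈0.0470)
|theta_initial|=0.2000 |theta_final|=74/1575 (≈0.0470) -> not increased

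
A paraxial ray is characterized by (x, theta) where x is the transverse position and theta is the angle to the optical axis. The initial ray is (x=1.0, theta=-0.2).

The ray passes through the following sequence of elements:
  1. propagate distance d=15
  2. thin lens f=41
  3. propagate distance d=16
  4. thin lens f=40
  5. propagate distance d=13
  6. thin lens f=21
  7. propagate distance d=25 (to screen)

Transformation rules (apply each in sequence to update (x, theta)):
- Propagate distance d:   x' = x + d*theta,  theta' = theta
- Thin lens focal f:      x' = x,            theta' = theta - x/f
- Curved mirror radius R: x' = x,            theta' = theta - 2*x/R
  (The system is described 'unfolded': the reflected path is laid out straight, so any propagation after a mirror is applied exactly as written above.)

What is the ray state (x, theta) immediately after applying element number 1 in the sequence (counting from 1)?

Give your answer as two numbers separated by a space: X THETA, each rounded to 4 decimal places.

Answer: -2.0000 -0.2000

Derivation:
Initial: x=1.0000 theta=-0.2000
After 1 (propagate distance d=15): x=-2.0000 theta=-0.2000
Rounded to 4 decimal places: x = -2.0000, theta = -0.2000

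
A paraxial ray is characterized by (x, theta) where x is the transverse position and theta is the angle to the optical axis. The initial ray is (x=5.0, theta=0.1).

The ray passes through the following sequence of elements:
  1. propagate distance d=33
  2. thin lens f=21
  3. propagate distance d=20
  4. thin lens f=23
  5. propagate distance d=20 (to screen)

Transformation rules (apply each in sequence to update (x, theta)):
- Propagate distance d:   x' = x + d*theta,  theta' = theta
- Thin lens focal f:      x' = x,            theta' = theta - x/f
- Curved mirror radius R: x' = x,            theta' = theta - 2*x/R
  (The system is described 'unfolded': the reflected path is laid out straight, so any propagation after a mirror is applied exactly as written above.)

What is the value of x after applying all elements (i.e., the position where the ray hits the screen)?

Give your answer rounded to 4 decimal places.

Answer: -5.5923

Derivation:
Initial: x=5.0000 theta=0.1000
After 1 (propagate distance d=33): x=8.3000 theta=0.1000
After 2 (thin lens f=21): x=8.3000 theta=-31/105 (≈-0.2952)
After 3 (propagate distance d=20): x=503/210 (≈2.3952) theta=-31/105 (≈-0.2952)
After 4 (thin lens f=23): x=503/210 (≈2.3952) theta=-643/1610 (≈-0.3994)
After 5 (propagate distance d=20 (to screen)): x=-27011/4830 (≈-5.5923) theta=-643/1610 (≈-0.3994)
Rounded to 4 decimal places: x = -5.5923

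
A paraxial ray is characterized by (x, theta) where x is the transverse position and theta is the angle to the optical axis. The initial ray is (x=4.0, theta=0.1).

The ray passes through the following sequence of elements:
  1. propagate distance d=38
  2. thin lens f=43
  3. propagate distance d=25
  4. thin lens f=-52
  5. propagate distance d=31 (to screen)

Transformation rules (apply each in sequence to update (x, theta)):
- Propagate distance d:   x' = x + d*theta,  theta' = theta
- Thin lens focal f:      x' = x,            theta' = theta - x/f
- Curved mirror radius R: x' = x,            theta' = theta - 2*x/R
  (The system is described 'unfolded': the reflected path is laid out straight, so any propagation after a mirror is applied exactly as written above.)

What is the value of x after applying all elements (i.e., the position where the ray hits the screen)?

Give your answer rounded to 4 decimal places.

Initial: x=4.0000 theta=0.1000
After 1 (propagate distance d=38): x=7.8000 theta=0.1000
After 2 (thin lens f=43): x=7.8000 theta=-7/86 (≈-0.0814)
After 3 (propagate distance d=25): x=2479/430 (≈5.7651) theta=-7/86 (≈-0.0814)
After 4 (thin lens f=-52): x=2479/430 (≈5.7651) theta=659/22360 (≈0.0295)
After 5 (propagate distance d=31 (to screen)): x=149337/22360 (≈6.6788) theta=659/22360 (≈0.0295)
Rounded to 4 decimal places: x = 6.6788

Answer: 6.6788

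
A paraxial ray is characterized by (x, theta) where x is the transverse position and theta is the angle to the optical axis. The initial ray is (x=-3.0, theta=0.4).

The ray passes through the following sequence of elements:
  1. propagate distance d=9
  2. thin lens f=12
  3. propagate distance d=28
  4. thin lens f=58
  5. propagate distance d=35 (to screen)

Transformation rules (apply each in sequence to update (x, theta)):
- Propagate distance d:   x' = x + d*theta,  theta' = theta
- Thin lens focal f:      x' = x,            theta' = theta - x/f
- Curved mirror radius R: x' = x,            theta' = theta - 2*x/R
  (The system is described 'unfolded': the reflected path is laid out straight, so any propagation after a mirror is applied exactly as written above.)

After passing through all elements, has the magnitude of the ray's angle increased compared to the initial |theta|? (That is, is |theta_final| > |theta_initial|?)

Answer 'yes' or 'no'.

Answer: no

Derivation:
Initial: x=-3.0000 theta=0.4000
After 1 (propagate distance d=9): x=0.6000 theta=0.4000
After 2 (thin lens f=12): x=0.6000 theta=0.3500
After 3 (propagate distance d=28): x=10.4000 theta=0.3500
After 4 (thin lens f=58): x=10.4000 theta=99/580 (≈0.1707)
After 5 (propagate distance d=35 (to screen)): x=9497/580 (≈16.3741) theta=99/580 (≈0.1707)
|theta_initial|=0.4000 |theta_final|=99/580 (≈0.1707) -> not increased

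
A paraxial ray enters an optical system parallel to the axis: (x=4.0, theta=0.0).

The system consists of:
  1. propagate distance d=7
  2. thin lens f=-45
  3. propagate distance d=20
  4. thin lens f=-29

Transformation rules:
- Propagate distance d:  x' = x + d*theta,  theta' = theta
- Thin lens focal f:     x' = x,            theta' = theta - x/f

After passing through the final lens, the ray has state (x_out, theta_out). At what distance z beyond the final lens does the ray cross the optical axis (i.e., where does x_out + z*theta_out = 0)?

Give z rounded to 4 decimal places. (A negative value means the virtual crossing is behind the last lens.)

Answer: -20.0532

Derivation:
Initial: x=4.0000 theta=0.0000
After 1 (propagate distance d=7): x=4.0000 theta=0.0000
After 2 (thin lens f=-45): x=4.0000 theta=4/45 (≈0.0889)
After 3 (propagate distance d=20): x=52/9 (≈5.7778) theta=4/45 (≈0.0889)
After 4 (thin lens f=-29): x=52/9 (≈5.7778) theta=376/1305 (≈0.2881)
z_focus = -x_out/theta_out = -(52/9)/(376/1305) = -1885/94 ≈ -20.0532
Rounded to 4 decimal places: z = -20.0532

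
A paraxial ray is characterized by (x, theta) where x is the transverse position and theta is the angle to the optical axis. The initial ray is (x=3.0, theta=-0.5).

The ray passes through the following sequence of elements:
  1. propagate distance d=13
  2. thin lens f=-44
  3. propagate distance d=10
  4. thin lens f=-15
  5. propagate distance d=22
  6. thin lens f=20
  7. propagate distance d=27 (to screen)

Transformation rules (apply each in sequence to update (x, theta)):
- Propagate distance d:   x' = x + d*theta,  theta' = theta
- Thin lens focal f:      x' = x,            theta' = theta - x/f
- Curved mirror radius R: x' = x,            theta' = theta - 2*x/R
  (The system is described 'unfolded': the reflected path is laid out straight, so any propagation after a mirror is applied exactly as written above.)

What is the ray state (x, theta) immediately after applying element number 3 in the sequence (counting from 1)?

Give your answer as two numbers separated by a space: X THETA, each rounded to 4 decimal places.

Initial: x=3.0000 theta=-0.5000
After 1 (propagate distance d=13): x=-3.5000 theta=-0.5000
After 2 (thin lens f=-44): x=-3.5000 theta=-51/88 (≈-0.5795)
After 3 (propagate distance d=10): x=-409/44 (≈-9.2955) theta=-51/88 (≈-0.5795)
Rounded to 4 decimal places: x = -9.2955, theta = -0.5795

Answer: -9.2955 -0.5795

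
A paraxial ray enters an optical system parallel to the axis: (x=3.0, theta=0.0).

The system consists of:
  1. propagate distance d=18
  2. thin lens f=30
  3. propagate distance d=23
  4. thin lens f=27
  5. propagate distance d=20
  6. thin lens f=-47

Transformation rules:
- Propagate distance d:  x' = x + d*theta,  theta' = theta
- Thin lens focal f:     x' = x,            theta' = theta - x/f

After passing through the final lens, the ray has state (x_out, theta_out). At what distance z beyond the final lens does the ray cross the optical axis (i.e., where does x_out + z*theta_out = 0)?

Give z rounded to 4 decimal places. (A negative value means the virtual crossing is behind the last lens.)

Answer: -11.0469

Derivation:
Initial: x=3.0000 theta=0.0000
After 1 (propagate distance d=18): x=3.0000 theta=0.0000
After 2 (thin lens f=30): x=3.0000 theta=-0.1000
After 3 (propagate distance d=23): x=0.7000 theta=-0.1000
After 4 (thin lens f=27): x=0.7000 theta=-17/135 (≈-0.1259)
After 5 (propagate distance d=20): x=-491/270 (≈-1.8185) theta=-17/135 (≈-0.1259)
After 6 (thin lens f=-47): x=-491/270 (≈-1.8185) theta=-2089/12690 (≈-0.1646)
z_focus = -x_out/theta_out = -(-491/270)/(-2089/12690) = -23077/2089 ≈ -11.0469
Rounded to 4 decimal places: z = -11.0469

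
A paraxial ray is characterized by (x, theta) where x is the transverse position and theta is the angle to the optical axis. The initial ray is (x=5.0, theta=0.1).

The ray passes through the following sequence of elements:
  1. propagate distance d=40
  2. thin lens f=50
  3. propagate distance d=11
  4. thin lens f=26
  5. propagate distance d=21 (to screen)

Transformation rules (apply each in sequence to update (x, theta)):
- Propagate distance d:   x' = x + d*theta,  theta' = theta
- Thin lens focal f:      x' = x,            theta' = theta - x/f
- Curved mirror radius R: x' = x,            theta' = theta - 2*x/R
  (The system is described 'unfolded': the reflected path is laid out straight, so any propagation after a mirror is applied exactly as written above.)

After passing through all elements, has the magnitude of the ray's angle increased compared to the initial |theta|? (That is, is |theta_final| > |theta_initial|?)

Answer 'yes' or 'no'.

Initial: x=5.0000 theta=0.1000
After 1 (propagate distance d=40): x=9.0000 theta=0.1000
After 2 (thin lens f=50): x=9.0000 theta=-0.0800
After 3 (propagate distance d=11): x=8.1200 theta=-0.0800
After 4 (thin lens f=26): x=8.1200 theta=-51/130 (≈-0.3923)
After 5 (propagate distance d=21 (to screen)): x=-77/650 (≈-0.1185) theta=-51/130 (≈-0.3923)
|theta_initial|=0.1000 |theta_final|=51/130 (≈0.3923) -> increased

Answer: yes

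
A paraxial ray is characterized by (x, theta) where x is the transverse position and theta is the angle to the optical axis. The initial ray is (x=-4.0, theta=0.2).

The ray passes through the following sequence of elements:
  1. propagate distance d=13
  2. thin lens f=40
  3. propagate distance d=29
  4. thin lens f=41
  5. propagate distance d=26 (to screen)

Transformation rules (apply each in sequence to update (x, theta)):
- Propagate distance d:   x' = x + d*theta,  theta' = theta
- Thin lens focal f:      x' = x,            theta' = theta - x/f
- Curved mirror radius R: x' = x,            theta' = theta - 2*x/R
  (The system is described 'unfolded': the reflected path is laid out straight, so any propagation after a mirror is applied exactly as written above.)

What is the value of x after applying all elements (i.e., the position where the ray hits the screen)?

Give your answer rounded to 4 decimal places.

Initial: x=-4.0000 theta=0.2000
After 1 (propagate distance d=13): x=-1.4000 theta=0.2000
After 2 (thin lens f=40): x=-1.4000 theta=0.2350
After 3 (propagate distance d=29): x=5.4150 theta=0.2350
After 4 (thin lens f=41): x=5.4150 theta=211/2050 (≈0.1029)
After 5 (propagate distance d=26 (to screen)): x=66347/8200 (≈8.0911) theta=211/2050 (≈0.1029)
Rounded to 4 decimal places: x = 8.0911

Answer: 8.0911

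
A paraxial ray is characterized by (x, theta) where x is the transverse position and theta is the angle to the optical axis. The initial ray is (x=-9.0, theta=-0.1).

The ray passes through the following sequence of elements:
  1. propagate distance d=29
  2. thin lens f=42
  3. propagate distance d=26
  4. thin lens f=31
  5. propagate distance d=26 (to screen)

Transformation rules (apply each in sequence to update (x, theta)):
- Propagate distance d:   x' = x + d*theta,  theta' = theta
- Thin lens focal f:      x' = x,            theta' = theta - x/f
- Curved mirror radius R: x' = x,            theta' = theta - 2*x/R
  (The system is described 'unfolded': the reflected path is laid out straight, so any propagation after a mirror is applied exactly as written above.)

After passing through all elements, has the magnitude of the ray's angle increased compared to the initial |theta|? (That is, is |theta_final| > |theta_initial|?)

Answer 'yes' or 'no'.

Answer: yes

Derivation:
Initial: x=-9.0000 theta=-0.1000
After 1 (propagate distance d=29): x=-11.9000 theta=-0.1000
After 2 (thin lens f=42): x=-11.9000 theta=11/60 (≈0.1833)
After 3 (propagate distance d=26): x=-107/15 (≈-7.1333) theta=11/60 (≈0.1833)
After 4 (thin lens f=31): x=-107/15 (≈-7.1333) theta=769/1860 (≈0.4134)
After 5 (propagate distance d=26 (to screen)): x=1121/310 (≈3.6161) theta=769/1860 (≈0.4134)
|theta_initial|=0.1000 |theta_final|=769/1860 (≈0.4134) -> increased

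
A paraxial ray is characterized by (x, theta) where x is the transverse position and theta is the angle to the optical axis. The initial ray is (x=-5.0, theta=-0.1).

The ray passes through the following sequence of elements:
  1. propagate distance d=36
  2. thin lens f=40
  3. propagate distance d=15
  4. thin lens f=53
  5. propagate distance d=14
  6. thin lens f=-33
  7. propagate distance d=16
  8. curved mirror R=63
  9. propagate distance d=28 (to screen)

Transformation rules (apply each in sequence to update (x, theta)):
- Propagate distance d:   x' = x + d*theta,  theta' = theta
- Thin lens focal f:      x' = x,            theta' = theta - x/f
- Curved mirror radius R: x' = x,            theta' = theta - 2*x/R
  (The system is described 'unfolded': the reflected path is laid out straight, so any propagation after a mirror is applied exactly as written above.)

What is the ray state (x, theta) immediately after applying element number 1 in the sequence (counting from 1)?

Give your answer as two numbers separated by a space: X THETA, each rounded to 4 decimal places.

Initial: x=-5.0000 theta=-0.1000
After 1 (propagate distance d=36): x=-8.6000 theta=-0.1000
Rounded to 4 decimal places: x = -8.6000, theta = -0.1000

Answer: -8.6000 -0.1000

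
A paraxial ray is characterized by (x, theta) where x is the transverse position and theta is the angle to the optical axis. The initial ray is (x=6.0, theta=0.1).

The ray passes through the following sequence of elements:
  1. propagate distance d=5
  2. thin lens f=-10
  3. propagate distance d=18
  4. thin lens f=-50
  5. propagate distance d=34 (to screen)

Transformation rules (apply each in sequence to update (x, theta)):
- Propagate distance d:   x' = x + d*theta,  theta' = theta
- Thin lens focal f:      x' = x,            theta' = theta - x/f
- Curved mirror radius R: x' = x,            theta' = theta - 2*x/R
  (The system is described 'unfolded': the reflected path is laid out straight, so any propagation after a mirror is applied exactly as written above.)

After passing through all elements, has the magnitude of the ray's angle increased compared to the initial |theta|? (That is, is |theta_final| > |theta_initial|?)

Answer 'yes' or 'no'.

Initial: x=6.0000 theta=0.1000
After 1 (propagate distance d=5): x=6.5000 theta=0.1000
After 2 (thin lens f=-10): x=6.5000 theta=0.7500
After 3 (propagate distance d=18): x=20.0000 theta=0.7500
After 4 (thin lens f=-50): x=20.0000 theta=1.1500
After 5 (propagate distance d=34 (to screen)): x=59.1000 theta=1.1500
|theta_initial|=0.1000 |theta_final|=1.1500 -> increased

Answer: yes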